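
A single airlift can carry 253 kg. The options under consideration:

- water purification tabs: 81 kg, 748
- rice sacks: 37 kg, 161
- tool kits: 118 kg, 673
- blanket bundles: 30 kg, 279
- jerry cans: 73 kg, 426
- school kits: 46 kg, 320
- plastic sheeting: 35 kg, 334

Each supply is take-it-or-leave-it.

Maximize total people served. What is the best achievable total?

1842

Water purification tabs + rice sacks + blanket bundles + school kits + plastic sheeting uses 229 of the 253 kg and totals 1842.
Runner-up water purification tabs + jerry cans + school kits + plastic sheeting tops out at 1828.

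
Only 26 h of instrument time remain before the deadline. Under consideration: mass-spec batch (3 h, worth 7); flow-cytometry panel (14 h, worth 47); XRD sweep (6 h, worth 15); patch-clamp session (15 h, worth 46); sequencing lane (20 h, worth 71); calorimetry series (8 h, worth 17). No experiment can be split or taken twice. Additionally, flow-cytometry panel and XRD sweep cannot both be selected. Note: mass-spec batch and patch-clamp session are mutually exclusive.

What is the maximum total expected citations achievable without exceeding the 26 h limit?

86

Taking XRD sweep + sequencing lane: 26 h used, 86 in expected citations.
No other feasible combination exceeds 86.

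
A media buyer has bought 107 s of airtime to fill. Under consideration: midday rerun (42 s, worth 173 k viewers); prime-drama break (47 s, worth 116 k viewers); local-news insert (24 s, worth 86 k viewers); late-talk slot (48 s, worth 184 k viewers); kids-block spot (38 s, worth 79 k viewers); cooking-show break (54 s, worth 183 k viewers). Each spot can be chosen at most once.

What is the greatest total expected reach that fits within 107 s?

367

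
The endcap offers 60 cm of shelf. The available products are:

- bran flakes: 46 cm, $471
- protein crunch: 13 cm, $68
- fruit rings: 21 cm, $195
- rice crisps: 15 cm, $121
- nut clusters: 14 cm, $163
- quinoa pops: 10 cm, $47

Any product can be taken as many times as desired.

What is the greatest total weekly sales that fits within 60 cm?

652

Best packing: 4×nut clusters — 56 cm, 652 total.
Every other selection either busts 60 cm or fails to beat 652.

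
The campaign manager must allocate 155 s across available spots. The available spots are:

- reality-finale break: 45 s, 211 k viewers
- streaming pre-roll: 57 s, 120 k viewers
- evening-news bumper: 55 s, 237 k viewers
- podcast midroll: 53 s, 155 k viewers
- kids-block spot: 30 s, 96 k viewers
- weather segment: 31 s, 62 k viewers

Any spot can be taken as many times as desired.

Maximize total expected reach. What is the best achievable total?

Ranking by ratio (expected reach/s): reality-finale break 4.69, evening-news bumper 4.31, kids-block spot 3.20.
The ratio heuristic lands on 3×reality-finale break (633) but leaves 20 s idle.
The 90 s tied up in 2×reality-finale break is better spent on 2×evening-news bumper — total rises to 685 (155 s).
No other feasible combination exceeds 685.

685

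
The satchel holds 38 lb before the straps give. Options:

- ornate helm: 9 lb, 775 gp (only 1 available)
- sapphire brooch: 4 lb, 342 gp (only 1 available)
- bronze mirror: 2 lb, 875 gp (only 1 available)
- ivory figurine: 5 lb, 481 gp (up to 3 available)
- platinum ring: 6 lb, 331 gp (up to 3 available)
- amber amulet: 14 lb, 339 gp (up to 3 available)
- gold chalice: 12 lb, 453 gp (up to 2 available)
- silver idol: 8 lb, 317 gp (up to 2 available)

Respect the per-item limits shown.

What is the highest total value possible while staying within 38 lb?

3766

Taking ornate helm + sapphire brooch + bronze mirror + 3×ivory figurine + platinum ring: 36 lb used, 3766 in value.
The spare 2 lb is too small for any remaining item, and no exchange beats 3766.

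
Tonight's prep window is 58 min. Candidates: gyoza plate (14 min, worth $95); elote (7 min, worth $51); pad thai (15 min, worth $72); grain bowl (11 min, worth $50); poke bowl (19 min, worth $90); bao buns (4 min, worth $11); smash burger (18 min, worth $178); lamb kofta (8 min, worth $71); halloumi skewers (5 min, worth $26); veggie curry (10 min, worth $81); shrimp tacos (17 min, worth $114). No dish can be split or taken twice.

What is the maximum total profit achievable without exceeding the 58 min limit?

476

By profit per min: smash burger 9.89, lamb kofta 8.88, veggie curry 8.10 lead.
Taking gyoza plate + elote + smash burger + lamb kofta + veggie curry: 57 min used, 476 in profit.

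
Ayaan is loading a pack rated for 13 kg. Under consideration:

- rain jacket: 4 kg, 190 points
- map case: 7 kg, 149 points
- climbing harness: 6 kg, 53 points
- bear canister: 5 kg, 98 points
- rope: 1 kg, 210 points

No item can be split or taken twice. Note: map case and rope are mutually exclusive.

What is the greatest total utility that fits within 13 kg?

Ranking by ratio (utility/kg): rope 210.00, rain jacket 47.50, map case 21.29.
Best packing: rain jacket + bear canister + rope — 10 kg, 498 total.

498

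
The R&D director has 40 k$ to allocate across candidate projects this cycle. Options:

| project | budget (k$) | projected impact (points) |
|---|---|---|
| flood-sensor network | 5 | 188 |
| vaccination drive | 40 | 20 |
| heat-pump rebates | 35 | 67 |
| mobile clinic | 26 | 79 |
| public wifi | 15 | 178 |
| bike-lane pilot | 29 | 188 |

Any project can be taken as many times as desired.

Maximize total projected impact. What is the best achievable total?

1504

Best packing: 8×flood-sensor network — 40 k$, 1504 total.
Every other selection either busts 40 k$ or fails to beat 1504.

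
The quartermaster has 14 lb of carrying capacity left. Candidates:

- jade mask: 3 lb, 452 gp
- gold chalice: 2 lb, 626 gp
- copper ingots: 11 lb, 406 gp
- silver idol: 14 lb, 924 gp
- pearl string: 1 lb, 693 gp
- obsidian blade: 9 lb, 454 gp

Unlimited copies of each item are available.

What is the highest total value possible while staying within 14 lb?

9702

Taking 14×pearl string: 14 lb used, 9702 in value.
Every other selection either busts 14 lb or fails to beat 9702.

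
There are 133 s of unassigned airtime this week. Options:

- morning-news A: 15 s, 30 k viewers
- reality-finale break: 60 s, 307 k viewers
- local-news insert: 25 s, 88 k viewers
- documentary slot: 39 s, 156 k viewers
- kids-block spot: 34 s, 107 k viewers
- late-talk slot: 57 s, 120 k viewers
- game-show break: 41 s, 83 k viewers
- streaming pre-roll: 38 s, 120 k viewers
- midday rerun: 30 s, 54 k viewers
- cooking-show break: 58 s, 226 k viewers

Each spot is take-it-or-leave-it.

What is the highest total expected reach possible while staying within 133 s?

Ranking by ratio (expected reach/s): reality-finale break 5.12, documentary slot 4.00, cooking-show break 3.90, local-news insert 3.52.
Greedy by ratio would take reality-finale break + local-news insert + documentary slot: 124 s used, total 551.
The 25 s tied up in local-news insert is better spent on kids-block spot — total rises to 570 (133 s).

570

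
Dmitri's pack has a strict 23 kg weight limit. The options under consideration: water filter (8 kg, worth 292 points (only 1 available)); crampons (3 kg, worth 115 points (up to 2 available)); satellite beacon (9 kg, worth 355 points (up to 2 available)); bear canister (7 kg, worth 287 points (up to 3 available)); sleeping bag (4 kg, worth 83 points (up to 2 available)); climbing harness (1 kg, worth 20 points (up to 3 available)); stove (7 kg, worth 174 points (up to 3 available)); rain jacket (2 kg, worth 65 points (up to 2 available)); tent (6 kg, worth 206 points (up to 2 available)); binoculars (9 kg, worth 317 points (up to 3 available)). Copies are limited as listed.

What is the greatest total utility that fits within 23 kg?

929

A density-first pass picks 3×bear canister + rain jacket — 926 at 23 kg.
Replace bear canister and rain jacket with satellite beacon: the trade gains 3 net, giving 929 at 23 kg.
That's the maximum — no swap from here does better than 929.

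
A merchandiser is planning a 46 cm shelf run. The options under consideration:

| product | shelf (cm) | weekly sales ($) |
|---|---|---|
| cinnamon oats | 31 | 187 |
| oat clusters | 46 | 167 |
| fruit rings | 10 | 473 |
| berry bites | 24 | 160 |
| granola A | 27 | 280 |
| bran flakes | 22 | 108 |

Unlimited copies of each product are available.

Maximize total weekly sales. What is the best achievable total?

1892

Ranking by ratio (weekly sales/cm): fruit rings 47.30, granola A 10.37, berry bites 6.67.
4×fruit rings uses 40 of the 46 cm and totals 1892.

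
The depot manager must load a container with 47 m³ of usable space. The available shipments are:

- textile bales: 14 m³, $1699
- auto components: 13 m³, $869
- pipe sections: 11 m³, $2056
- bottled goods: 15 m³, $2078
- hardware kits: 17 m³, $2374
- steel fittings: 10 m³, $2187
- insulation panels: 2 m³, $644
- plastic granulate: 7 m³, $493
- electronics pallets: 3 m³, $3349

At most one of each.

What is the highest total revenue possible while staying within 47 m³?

Greedy by ratio would take pipe sections + hardware kits + steel fittings + insulation panels + electronics pallets: 43 m³ used, total 10610.
Dropping pipe sections frees 11 m³; slotting in bottled goods (15 m³) lifts the total to 10632 at 47 m³.
That's the maximum — no swap from here does better than 10632.

10632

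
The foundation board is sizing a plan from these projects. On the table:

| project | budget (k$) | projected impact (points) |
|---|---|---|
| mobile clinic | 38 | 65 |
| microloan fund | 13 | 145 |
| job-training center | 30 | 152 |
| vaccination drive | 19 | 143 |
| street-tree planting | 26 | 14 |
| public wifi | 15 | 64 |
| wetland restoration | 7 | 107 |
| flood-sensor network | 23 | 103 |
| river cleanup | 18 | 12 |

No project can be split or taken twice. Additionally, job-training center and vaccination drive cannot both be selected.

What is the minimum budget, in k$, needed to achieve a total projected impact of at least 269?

Need the lightest bundle worth ≥ 269.
Taking microloan fund + vaccination drive gives 288 (≥ 269) for 32 k$.
No combination under 32 k$ hits 269.

32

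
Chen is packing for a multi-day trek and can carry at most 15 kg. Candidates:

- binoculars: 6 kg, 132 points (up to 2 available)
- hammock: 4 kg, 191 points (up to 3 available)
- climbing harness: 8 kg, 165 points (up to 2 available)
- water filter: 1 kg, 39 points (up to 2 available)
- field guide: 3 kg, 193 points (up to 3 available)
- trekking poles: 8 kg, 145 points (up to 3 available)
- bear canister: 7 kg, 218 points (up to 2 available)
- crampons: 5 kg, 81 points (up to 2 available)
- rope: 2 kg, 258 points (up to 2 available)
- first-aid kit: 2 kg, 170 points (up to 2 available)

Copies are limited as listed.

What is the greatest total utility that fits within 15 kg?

1281

Taking water filter + 2×field guide + 2×rope + 2×first-aid kit: 15 kg used, 1281 in utility.
No other feasible combination exceeds 1281.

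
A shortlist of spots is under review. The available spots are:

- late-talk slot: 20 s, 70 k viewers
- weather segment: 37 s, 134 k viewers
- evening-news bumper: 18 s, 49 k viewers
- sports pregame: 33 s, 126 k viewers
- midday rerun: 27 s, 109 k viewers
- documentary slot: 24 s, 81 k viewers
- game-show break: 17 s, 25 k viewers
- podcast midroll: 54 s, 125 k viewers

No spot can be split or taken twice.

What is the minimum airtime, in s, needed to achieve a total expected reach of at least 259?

Look for the lowest-airtime combination reaching 259.
weather segment + sports pregame reaches 260 using 70 s.
No combination under 70 s hits 259.

70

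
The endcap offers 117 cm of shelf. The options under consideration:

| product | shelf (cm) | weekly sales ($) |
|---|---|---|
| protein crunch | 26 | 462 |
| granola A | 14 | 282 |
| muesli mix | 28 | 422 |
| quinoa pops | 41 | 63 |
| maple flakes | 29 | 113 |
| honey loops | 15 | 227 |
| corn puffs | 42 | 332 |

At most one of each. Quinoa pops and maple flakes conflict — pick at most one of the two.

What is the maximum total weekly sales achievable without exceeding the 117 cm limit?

1506

Density check — granola A 20.14, protein crunch 17.77, honey loops 15.13 are the best per cm.
Protein crunch + granola A + muesli mix + maple flakes + honey loops uses 112 of the 117 cm and totals 1506.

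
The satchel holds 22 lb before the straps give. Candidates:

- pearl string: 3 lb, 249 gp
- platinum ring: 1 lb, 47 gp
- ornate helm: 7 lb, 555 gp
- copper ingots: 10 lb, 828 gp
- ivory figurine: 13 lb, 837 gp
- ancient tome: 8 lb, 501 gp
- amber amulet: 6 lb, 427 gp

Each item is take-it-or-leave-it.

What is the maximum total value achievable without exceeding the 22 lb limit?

Best packing: pearl string + platinum ring + ornate helm + copper ingots — 21 lb, 1679 total.
The spare 1 lb is too small for any remaining item, and no exchange beats 1679.

1679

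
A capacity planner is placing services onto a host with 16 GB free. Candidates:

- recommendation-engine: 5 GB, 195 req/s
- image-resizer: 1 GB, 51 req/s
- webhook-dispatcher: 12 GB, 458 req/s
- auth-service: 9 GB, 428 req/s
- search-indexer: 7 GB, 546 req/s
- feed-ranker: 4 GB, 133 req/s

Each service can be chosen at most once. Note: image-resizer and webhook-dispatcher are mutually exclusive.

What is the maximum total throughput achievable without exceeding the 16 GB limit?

Density check — search-indexer 78.00, image-resizer 51.00, auth-service 47.56, recommendation-engine 39.00 are the best per GB.
Greedy by ratio would take recommendation-engine + image-resizer + search-indexer: 13 GB used, total 792.
Replace recommendation-engine and image-resizer with auth-service: the trade gains 182 net, giving 974 at 16 GB.
The closest alternative, recommendation-engine + search-indexer + feed-ranker, reaches only 874.

974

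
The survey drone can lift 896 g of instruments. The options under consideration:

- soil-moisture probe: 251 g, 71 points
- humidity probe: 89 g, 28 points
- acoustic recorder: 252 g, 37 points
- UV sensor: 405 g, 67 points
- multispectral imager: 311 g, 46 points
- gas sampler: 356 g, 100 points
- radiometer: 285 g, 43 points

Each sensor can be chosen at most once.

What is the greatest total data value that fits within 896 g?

214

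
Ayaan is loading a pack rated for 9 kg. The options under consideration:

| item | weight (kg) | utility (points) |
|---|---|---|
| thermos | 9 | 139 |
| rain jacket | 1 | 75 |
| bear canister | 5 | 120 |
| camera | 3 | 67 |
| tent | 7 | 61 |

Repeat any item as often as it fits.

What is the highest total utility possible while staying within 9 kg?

The ratio ordering already packs tightly: 9×rain jacket, 9 kg, 675.
That's the maximum — no swap from here does better than 675.

675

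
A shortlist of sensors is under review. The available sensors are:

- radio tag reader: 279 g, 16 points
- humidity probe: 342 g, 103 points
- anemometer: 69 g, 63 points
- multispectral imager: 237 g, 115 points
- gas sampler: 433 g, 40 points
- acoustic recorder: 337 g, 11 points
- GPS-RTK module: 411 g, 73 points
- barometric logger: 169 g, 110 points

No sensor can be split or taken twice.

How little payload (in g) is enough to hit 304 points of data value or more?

748

Need the lightest bundle worth ≥ 304.
humidity probe + multispectral imager + barometric logger reaches 328 using 748 g.
Any bundle with less than 748 g falls short of 304.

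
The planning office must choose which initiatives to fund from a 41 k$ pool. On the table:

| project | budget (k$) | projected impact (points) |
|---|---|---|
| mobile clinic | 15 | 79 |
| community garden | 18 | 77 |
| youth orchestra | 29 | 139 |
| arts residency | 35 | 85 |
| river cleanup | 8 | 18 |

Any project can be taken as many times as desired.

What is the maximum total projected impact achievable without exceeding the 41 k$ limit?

2×mobile clinic + river cleanup uses 38 of the 41 k$ and totals 176.
That's the maximum — no swap from here does better than 176.

176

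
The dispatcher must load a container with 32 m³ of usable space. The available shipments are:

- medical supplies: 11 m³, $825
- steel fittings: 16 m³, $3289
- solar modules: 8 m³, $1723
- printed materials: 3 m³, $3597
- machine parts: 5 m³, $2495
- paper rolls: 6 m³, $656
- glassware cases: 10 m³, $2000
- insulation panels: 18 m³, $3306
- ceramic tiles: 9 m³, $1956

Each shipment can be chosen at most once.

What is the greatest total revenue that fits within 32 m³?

Ranking by ratio (revenue/m³): printed materials 1199.00, machine parts 499.00, ceramic tiles 217.33, solar modules 215.38.
A density-first pass picks solar modules + printed materials + machine parts + paper rolls + ceramic tiles — 10427 at 31 m³.
The 15 m³ tied up in paper rolls and ceramic tiles is better spent on steel fittings — total rises to 11104 (32 m³).
An exhaustive check of the 512 subsets confirms 11104.

11104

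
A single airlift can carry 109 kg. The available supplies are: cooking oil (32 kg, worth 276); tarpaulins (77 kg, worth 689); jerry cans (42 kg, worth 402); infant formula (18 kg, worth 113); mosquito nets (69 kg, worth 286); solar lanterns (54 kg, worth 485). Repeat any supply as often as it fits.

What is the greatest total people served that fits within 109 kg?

Ranking by ratio (people served/kg): jerry cans 9.57, solar lanterns 8.98, tarpaulins 8.95.
Taking the top-ratio supplies first gives 2×jerry cans + infant formula for 917 (102 kg).
Replace 2×jerry cans and infant formula with 2×solar lanterns: the trade gains 53 net, giving 970 at 108 kg.

970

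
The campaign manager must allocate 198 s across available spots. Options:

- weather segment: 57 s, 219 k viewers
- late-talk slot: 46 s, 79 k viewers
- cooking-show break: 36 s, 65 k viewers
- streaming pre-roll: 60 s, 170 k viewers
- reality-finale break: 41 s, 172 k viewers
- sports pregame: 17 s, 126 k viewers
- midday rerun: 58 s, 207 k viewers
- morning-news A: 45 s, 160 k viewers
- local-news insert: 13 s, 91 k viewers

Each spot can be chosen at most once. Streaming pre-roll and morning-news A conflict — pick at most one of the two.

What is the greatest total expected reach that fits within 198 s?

The ratio ordering already packs tightly: weather segment + reality-finale break + sports pregame + midday rerun + local-news insert, 186 s, 815.

815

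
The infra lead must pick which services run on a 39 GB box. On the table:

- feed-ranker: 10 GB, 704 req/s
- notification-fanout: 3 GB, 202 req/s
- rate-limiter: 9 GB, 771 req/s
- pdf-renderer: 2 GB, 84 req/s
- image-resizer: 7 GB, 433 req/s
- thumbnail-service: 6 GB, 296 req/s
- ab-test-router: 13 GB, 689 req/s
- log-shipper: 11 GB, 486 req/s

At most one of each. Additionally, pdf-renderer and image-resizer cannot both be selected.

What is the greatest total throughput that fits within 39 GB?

Best packing: feed-ranker + rate-limiter + image-resizer + ab-test-router — 39 GB, 2597 total.
An exhaustive check of the 256 subsets confirms 2597.

2597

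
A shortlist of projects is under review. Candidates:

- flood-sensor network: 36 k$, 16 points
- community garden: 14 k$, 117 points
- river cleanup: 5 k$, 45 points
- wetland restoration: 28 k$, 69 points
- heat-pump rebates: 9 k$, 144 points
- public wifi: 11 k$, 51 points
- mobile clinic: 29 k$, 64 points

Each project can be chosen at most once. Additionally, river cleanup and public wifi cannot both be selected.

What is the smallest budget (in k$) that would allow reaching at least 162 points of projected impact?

Look for the lowest-budget combination reaching 162.
river cleanup + heat-pump rebates: 189 projected impact at 14 k$.
No combination under 14 k$ hits 162.

14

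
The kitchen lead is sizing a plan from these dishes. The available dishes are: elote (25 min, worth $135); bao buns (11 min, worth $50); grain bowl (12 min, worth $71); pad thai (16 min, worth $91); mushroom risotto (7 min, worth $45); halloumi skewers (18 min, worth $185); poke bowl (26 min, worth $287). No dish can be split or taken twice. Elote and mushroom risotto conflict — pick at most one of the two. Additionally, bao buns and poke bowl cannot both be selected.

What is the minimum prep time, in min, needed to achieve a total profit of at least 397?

Look for the lowest-prep combination reaching 397.
halloumi skewers + poke bowl: 472 profit at 44 min.
Below 44 min the best achievable stays under 397.

44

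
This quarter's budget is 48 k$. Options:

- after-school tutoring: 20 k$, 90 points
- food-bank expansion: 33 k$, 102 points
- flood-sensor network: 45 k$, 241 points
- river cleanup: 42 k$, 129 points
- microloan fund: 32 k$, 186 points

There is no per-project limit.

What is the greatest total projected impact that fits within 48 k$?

Taking the top-ratio projects first gives microloan fund for 186 (32 k$).
The 32 k$ tied up in microloan fund is better spent on flood-sensor network — total rises to 241 (45 k$).

241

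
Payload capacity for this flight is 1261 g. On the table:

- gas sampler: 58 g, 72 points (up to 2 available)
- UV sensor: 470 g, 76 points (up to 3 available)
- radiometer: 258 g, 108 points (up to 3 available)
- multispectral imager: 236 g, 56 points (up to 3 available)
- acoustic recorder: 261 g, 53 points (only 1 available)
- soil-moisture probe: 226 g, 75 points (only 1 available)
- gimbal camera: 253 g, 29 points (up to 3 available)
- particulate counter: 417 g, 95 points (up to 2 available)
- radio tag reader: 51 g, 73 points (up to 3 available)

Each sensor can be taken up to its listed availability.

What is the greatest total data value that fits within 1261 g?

710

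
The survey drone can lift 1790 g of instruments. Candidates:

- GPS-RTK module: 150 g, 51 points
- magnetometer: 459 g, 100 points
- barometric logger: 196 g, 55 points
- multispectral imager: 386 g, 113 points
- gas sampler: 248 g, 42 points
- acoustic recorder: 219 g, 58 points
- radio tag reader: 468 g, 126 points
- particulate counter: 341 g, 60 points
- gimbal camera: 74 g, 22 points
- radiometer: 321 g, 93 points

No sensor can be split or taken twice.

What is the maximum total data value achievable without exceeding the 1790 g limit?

Density check — GPS-RTK module 0.34, gimbal camera 0.30, multispectral imager 0.29, radiometer 0.29 are the best per g.
Filling by ratio: GPS-RTK module + barometric logger + multispectral imager + radio tag reader + gimbal camera + radiometer for 460, with 195 g left unused.
Replace gimbal camera with acoustic recorder: the trade gains 36 net, giving 496 at 1740 g.
Next best is GPS-RTK module + magnetometer + multispectral imager + radio tag reader + radiometer at 483 (1784 g) — short by 13.

496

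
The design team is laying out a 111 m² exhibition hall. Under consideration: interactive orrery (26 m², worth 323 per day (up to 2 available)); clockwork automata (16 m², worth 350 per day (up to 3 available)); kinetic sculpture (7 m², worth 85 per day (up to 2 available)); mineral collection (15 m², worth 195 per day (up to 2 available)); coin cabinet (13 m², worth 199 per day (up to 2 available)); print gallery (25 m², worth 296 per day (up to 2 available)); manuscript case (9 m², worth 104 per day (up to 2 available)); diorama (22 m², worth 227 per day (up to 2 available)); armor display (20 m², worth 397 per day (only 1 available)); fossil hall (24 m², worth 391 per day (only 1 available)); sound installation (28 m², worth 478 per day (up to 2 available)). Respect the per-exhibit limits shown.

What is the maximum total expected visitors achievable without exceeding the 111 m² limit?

2124

The ratio ordering already packs tightly: 3×clockwork automata + coin cabinet + armor display + sound installation, 109 m², 2124.
Every other selection either busts 111 m² or exceeds an availability limit or fails to beat 2124.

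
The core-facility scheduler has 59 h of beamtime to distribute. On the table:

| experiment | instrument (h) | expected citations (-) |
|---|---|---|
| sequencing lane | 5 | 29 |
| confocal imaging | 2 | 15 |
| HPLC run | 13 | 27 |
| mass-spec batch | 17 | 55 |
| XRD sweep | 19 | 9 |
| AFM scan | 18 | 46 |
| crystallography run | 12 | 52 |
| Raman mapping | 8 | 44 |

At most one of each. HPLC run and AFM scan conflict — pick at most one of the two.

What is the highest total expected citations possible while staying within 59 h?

222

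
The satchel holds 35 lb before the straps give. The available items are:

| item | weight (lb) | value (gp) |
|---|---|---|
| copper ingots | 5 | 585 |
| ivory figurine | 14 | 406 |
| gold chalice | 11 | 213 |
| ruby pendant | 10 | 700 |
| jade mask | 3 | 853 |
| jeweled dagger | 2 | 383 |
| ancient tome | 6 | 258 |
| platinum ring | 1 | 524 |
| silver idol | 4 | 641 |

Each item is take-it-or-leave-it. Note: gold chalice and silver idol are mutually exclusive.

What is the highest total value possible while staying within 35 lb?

3944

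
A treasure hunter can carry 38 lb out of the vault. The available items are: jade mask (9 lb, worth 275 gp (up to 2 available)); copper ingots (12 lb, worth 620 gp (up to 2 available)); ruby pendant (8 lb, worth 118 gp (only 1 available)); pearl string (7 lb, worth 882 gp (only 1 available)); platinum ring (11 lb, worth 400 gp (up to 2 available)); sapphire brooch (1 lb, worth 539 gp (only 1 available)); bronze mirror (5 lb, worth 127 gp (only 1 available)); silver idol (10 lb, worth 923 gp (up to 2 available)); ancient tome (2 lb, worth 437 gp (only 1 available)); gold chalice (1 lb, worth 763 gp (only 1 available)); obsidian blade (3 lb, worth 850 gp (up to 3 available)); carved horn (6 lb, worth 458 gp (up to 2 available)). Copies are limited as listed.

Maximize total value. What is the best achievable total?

6580

The ratio heuristic lands on pearl string + sapphire brooch + silver idol + ancient tome + gold chalice + 3×obsidian blade + carved horn (6552) but leaves 2 lb idle.
Replace ancient tome and carved horn with silver idol: the trade gains 28 net, giving 6580 at 38 lb.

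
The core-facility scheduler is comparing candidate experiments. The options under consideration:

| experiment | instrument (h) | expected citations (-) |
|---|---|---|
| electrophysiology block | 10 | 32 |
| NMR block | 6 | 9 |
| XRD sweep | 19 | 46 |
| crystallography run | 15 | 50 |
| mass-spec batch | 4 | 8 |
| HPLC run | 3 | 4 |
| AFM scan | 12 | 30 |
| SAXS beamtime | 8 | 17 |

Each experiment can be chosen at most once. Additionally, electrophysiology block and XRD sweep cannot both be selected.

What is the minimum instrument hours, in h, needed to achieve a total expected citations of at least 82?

25

Minimise h subject to total expected citations ≥ 82.
electrophysiology block + crystallography run reaches 82 using 25 h.
No combination under 25 h hits 82.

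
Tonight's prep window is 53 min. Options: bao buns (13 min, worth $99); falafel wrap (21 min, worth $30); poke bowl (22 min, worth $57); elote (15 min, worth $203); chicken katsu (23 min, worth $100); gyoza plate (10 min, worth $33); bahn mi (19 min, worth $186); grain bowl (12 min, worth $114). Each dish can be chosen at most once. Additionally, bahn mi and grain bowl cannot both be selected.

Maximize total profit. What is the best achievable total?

488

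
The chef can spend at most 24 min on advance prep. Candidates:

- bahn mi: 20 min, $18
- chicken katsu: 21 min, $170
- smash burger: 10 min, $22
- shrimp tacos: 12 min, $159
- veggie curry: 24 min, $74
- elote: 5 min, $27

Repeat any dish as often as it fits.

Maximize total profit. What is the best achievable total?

318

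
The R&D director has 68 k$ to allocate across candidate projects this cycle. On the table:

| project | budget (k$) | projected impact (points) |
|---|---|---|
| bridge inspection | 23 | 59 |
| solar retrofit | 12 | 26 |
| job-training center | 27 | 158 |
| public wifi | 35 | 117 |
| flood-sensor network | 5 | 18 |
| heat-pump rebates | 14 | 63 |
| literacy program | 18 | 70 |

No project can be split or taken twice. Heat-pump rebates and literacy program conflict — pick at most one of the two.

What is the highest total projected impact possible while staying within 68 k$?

293

Best packing: job-training center + public wifi + flood-sensor network — 67 k$, 293 total.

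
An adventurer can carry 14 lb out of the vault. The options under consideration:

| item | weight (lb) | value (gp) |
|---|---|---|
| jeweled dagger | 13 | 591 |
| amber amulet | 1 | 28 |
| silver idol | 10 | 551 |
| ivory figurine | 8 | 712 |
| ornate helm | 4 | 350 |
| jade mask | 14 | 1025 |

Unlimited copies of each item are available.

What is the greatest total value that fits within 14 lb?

1118

Density check — ivory figurine 89.00, ornate helm 87.50, jade mask 73.21 are the best per lb.
The ratio ordering already packs tightly: 2×amber amulet + ivory figurine + ornate helm, 14 lb, 1118.
Nothing else within 14 lb beats 1118.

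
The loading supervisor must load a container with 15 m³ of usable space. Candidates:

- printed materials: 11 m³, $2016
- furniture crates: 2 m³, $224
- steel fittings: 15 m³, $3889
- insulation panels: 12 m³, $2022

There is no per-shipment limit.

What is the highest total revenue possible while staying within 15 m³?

The ratio ordering already packs tightly: steel fittings, 15 m³, 3889.
That's the maximum — no swap from here does better than 3889.

3889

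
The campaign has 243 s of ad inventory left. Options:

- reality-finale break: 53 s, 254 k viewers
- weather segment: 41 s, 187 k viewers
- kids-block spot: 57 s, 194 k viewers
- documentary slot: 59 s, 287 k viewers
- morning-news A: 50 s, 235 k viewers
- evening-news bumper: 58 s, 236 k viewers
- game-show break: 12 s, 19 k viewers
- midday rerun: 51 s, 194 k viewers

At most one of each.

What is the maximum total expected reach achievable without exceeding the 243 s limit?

A density-first pass picks reality-finale break + weather segment + documentary slot + morning-news A + game-show break — 982 at 215 s.
Dropping weather segment frees 41 s; slotting in evening-news bumper (58 s) lifts the total to 1031 at 232 s.

1031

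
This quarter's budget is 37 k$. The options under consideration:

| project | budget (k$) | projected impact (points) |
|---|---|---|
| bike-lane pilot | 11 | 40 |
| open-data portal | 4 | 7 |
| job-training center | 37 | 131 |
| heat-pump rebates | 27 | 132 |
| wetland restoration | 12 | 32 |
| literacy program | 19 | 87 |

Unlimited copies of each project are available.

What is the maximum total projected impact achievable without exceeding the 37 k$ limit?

The ratio ordering already packs tightly: 2×open-data portal + heat-pump rebates, 35 k$, 146.
The spare 2 k$ is too small for any remaining project, and no exchange beats 146.

146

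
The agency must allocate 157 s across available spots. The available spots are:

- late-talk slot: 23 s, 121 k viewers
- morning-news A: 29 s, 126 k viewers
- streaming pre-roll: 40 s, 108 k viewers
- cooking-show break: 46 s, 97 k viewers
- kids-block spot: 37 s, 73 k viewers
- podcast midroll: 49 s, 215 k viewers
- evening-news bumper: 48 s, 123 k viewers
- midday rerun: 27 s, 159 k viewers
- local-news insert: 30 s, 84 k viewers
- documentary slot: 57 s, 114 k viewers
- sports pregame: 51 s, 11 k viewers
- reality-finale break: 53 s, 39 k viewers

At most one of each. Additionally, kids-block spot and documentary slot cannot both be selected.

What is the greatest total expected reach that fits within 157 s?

The ratio heuristic lands on late-talk slot + morning-news A + podcast midroll + midday rerun (621) but leaves 29 s idle.
Dropping late-talk slot frees 23 s; slotting in evening-news bumper (48 s) lifts the total to 623 at 153 s.
Next best is late-talk slot + morning-news A + podcast midroll + midday rerun at 621 (128 s) — short by 2.

623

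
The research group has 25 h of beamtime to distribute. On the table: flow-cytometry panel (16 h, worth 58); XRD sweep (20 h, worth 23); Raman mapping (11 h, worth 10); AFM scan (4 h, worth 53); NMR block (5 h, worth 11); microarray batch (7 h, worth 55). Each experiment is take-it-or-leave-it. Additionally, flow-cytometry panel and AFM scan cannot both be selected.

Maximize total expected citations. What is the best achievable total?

The ratio ordering already packs tightly: AFM scan + NMR block + microarray batch, 16 h, 119.

119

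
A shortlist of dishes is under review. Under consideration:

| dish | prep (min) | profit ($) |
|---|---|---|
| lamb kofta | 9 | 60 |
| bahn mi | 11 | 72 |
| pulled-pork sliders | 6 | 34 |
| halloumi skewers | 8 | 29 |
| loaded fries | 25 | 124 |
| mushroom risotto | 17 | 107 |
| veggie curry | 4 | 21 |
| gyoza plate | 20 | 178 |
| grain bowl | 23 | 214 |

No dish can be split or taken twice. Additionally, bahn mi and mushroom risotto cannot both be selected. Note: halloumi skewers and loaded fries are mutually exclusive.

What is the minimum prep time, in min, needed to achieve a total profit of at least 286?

Look for the lowest-prep combination reaching 286.
bahn mi + grain bowl: 286 profit at 34 min.
Below 34 min the best achievable stays under 286.

34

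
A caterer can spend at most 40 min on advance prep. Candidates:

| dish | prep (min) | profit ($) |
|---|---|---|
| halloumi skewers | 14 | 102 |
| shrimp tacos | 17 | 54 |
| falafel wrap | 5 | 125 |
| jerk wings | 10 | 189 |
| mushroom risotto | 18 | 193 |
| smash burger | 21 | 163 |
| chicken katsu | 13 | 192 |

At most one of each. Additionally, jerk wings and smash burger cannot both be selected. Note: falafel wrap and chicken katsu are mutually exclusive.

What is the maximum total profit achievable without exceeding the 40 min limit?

507

Density check — falafel wrap 25.00, jerk wings 18.90, chicken katsu 14.77 are the best per min.
Falafel wrap + jerk wings + mushroom risotto uses 33 of the 40 min and totals 507.
The closest alternative, halloumi skewers + jerk wings + chicken katsu, reaches only 483.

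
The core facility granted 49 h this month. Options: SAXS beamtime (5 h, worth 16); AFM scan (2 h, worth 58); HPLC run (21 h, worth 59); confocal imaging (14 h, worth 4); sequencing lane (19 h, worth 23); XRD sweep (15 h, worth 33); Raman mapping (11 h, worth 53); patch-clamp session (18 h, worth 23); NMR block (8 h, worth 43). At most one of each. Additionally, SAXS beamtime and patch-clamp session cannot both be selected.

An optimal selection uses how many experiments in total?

5

Best achievable expected citations is 229.
One optimal bundle: SAXS beamtime + AFM scan + HPLC run + Raman mapping + NMR block (47 h).
Every optimal selection uses 5 experiments.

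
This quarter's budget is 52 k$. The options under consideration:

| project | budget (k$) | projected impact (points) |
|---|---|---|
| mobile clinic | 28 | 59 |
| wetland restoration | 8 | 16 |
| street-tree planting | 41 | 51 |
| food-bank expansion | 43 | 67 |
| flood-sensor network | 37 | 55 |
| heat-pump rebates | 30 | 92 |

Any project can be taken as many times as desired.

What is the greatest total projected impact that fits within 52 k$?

124

The ratio ordering already packs tightly: 2×wetland restoration + heat-pump rebates, 46 k$, 124.
That's the maximum — no swap from here does better than 124.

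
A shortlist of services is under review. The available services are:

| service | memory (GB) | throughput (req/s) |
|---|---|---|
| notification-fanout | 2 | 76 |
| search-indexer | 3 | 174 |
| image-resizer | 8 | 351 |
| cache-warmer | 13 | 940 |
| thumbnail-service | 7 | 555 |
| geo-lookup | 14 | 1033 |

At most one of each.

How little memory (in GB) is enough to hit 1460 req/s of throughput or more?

20

Need the lightest bundle worth ≥ 1460.
Taking cache-warmer + thumbnail-service gives 1495 (≥ 1460) for 20 GB.
Any bundle with less than 20 GB falls short of 1460.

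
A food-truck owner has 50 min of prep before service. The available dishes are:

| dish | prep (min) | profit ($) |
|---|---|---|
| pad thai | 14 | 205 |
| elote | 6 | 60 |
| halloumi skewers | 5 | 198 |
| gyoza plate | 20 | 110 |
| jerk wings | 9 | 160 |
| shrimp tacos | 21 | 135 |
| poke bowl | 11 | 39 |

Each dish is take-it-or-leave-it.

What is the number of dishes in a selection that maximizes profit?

4

Optimal total is 698.
One optimal bundle: pad thai + halloumi skewers + jerk wings + shrimp tacos (49 min).
Every optimal selection uses 4 dishes.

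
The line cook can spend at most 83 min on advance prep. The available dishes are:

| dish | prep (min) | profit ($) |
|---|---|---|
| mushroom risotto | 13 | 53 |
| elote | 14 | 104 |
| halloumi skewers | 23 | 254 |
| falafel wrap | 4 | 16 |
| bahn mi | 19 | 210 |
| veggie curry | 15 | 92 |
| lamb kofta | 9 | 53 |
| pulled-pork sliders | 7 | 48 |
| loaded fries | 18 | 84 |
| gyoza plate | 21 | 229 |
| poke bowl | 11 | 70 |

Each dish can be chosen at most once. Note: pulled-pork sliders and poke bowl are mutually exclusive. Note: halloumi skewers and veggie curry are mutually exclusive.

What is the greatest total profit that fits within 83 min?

The ratio heuristic lands on elote + halloumi skewers + falafel wrap + bahn mi + gyoza plate (813) but leaves 2 min idle.
Replace elote and falafel wrap with lamb kofta + poke bowl: the trade gains 3 net, giving 816 at 83 min.

816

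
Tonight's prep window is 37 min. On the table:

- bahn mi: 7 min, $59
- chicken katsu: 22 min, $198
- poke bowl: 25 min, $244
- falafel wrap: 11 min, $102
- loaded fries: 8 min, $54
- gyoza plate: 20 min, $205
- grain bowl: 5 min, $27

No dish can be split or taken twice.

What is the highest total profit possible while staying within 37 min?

By profit per min: gyoza plate 10.25, poke bowl 9.76, falafel wrap 9.27 lead.
A density-first pass picks falafel wrap + gyoza plate + grain bowl — 334 at 36 min.
The 25 min tied up in gyoza plate and grain bowl is better spent on poke bowl — total rises to 346 (36 min).
No other feasible combination exceeds 346.

346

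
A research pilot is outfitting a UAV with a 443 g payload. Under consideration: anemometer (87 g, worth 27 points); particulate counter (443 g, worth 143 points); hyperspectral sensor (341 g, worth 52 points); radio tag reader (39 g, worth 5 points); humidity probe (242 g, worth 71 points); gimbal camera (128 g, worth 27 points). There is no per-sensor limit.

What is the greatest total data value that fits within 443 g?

143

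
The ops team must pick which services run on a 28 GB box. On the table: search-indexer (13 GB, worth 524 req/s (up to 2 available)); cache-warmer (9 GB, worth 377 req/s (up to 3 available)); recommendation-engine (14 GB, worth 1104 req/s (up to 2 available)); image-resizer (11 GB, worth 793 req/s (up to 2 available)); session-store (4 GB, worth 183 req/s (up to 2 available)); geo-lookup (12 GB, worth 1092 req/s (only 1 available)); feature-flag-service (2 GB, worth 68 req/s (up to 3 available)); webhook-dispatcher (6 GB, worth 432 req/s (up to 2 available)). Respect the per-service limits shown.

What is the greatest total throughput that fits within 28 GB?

2264

Recommendation-engine + geo-lookup + feature-flag-service uses 28 of the 28 GB and totals 2264.
Every other selection either busts 28 GB or exceeds an availability limit or fails to beat 2264.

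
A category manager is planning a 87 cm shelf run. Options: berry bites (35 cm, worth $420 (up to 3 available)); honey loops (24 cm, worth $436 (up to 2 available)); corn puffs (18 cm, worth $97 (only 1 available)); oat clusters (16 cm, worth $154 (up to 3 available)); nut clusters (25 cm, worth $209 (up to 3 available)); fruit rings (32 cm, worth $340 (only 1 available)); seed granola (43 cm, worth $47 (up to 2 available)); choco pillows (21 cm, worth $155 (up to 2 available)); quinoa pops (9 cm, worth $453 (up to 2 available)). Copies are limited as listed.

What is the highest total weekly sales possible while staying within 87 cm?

1933

Taking the top-ratio products first gives 2×honey loops + oat clusters + 2×quinoa pops for 1932 (82 cm).
Dropping oat clusters frees 16 cm; slotting in choco pillows (21 cm) lifts the total to 1933 at 87 cm.
Nothing else within 87 cm beats 1933.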